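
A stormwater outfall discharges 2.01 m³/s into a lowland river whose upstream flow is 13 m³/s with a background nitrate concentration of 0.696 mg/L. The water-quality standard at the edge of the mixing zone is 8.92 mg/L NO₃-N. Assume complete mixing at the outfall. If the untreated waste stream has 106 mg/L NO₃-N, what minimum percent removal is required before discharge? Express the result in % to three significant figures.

Mass balance: 8.92·15.01 = 2.01·Cₑ + 13·0.696.
Cₑ = (133.9 − 9.048) / 2.01 = 62.11 mg/L.
Required removal = 1 − 62.11/106 = 41.41 %.

41.4 %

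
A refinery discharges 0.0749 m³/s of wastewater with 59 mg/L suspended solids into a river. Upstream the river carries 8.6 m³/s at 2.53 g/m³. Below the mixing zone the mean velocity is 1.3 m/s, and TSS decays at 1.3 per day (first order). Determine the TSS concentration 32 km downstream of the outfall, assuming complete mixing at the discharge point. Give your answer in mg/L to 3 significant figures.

2.08 mg/L

After complete mixing, C₀ = (0.0749·59 + 8.6·2.53) / 8.675 = 3.018 mg/L.
Travel time t = 3.2e+04 m / 1.3 m/s = 2.462e+04 s = 0.2849 d.
C = 3.018·exp(−1.3·0.2849) = 3.018·0.6905 = 2.084 mg/L.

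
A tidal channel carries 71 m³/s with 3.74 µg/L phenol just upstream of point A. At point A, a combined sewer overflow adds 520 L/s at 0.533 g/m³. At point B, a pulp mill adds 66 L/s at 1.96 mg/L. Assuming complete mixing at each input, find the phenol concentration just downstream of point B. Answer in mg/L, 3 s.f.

0.00939 mg/L

3.74 µg/L = 0.00374 mg/L.
520 L/s = 0.52 m³/s.
After input A: C = (71·0.00374 + 0.52·0.533) / 71.52 = 0.007588 mg/L.
66 L/s = 0.066 m³/s.
After input B: C = (71.52·0.007588 + 0.066·1.96) / 71.59 = 0.009388 mg/L.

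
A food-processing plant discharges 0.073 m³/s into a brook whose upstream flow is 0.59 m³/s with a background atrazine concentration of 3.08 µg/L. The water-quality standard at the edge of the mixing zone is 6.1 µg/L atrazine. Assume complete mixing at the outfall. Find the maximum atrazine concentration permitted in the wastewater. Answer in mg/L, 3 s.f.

0.0305 mg/L

3.08 µg/L = 0.00308 mg/L.
6.1 µg/L = 0.0061 mg/L.
Mass balance: 0.0061·0.663 = 0.073·Cₑ + 0.59·0.00308.
Cₑ = (0.004044 − 0.001817) / 0.073 = 0.03051 mg/L.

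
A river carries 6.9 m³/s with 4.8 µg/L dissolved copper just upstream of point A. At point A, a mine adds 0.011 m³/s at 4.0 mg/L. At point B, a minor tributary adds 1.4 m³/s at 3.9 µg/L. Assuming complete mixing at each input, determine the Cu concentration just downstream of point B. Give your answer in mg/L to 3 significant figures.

0.00994 mg/L

4.8 µg/L = 0.0048 mg/L.
After input A: C = (6.9·0.0048 + 0.011·4) / 6.911 = 0.01116 mg/L.
3.9 µg/L = 0.0039 mg/L.
After input B: C = (6.911·0.01116 + 1.4·0.0039) / 8.311 = 0.009936 mg/L.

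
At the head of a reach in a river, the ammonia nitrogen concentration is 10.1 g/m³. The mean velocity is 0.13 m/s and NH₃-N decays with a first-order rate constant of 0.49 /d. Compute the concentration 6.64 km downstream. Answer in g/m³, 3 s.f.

7.56 g/m³

Travel time t = 6.64 km / 0.13 m/s = 6640/0.13 = 5.108e+04 s = 0.5912 d.
First-order decay: C = 10.1·exp(−0.49·0.5912) = 10.1·0.7485 = 7.56 g/m³.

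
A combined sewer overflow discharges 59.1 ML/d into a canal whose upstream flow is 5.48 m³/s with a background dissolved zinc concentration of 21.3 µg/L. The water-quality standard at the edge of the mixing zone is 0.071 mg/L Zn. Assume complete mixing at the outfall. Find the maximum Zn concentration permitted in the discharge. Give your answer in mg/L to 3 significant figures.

59.1 ML/d = 0.684 m³/s.
21.3 µg/L = 0.0213 mg/L.
Mass balance: 0.071·6.164 = 0.684·Cₑ + 5.48·0.0213.
Cₑ = (0.4376 − 0.1167) / 0.684 = 0.4692 mg/L.

0.469 mg/L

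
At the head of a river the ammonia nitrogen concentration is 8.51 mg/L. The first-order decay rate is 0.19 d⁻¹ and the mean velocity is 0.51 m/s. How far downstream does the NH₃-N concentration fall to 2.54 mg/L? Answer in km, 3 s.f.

280 km

From C = C₀·e^(−kt), t = ln(C₀/C)/k = ln(8.51/2.54)/0.19 = 1.209/0.19 = 6.364 d.
Distance = v·t = 0.51 m/s × 5.498e+05 s = 2.804e+05 m = 280.4 km.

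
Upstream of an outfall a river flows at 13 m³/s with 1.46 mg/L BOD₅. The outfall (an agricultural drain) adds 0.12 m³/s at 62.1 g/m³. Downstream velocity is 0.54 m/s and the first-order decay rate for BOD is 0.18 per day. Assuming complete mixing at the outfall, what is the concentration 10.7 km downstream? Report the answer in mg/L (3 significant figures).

After complete mixing, C₀ = (0.12·62.1 + 13·1.46) / 13.12 = 2.015 mg/L.
Travel time t = 1.07e+04 m / 0.54 m/s = 1.981e+04 s = 0.2293 d.
C = 2.015·exp(−0.18·0.2293) = 2.015·0.9596 = 1.933 mg/L.

1.93 mg/L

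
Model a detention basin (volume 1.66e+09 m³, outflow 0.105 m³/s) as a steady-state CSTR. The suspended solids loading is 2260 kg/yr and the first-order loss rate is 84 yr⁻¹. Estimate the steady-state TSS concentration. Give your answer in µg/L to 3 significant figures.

Outflow Q = 0.105 m³/s × 3.156e+07 s/yr = 3.314e+06 m³/yr.
Steady-state CSTR mass balance: W = Q·C + k·V·C, so C = W/(Q + kV).
Q + kV = 3.314e+06 + 84·1.66e+09 = 1.394e+11 m³/yr.
C = 2260/1.394e+11 = 1.621e-08 kg/m³ = 1.621e-05 mg/L = 0.01621 µg/L.

0.0162 µg/L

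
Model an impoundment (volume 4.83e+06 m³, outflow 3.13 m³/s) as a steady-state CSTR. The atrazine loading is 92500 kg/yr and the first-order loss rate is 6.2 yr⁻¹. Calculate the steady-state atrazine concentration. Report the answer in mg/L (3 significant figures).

Outflow Q = 3.13 m³/s × 3.156e+07 s/yr = 9.878e+07 m³/yr.
Steady-state CSTR mass balance: W = Q·C + k·V·C, so C = W/(Q + kV).
Q + kV = 9.878e+07 + 6.2·4.83e+06 = 1.287e+08 m³/yr.
C = 92500/1.287e+08 = 0.0007186 kg/m³ = 0.7186 mg/L.

0.719 mg/L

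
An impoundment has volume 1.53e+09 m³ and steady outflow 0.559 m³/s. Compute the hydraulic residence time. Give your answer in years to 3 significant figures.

86.7 yr

Q = 0.559 m³/s × 3.156e+07 s/yr = 1.764e+07 m³/yr.
Hydraulic residence time τ = V/Q = 1.53e+09/1.764e+07 = 86.73 yr.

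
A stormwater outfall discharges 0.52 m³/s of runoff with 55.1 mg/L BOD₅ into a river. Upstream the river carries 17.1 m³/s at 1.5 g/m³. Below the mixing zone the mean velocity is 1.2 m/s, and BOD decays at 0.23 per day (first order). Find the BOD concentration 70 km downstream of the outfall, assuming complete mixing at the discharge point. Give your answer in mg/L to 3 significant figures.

After complete mixing, C₀ = (0.52·55.1 + 17.1·1.5) / 17.62 = 3.082 mg/L.
Travel time t = 7e+04 m / 1.2 m/s = 5.833e+04 s = 0.6752 d.
C = 3.082·exp(−0.23·0.6752) = 3.082·0.8562 = 2.639 mg/L.

2.64 mg/L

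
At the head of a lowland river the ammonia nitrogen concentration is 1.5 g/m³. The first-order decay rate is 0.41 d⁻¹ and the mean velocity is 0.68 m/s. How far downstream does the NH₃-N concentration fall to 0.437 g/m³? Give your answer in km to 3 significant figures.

From C = C₀·e^(−kt), t = ln(C₀/C)/k = ln(1.5/0.437)/0.41 = 1.233/0.41 = 3.008 d.
Distance = v·t = 0.68 m/s × 2.599e+05 s = 1.767e+05 m = 176.7 km.

177 km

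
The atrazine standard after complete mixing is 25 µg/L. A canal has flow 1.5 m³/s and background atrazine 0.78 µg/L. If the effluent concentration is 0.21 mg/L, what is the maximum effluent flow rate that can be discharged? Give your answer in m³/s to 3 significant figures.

0.78 µg/L = 0.00078 mg/L.
25 µg/L = 0.025 mg/L.
Mass balance at complete mixing: C_std·(Q_w + Q_r) = Q_w·C_e + Q_r·C_b.
Rearranging, Q_w = Q_r·(C_std − C_b)/(C_e − C_std) = 1.5·(0.025 − 0.00078) / (0.21 − 0.025) = 0.1964 m³/s.

0.196 m³/s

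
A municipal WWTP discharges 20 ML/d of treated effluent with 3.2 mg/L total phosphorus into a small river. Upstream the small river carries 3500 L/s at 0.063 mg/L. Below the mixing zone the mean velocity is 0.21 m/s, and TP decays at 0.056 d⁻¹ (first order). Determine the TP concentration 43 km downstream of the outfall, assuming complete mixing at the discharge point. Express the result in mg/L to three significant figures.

0.226 mg/L

20 ML/d = 0.2315 m³/s.
3500 L/s = 3.5 m³/s.
After complete mixing, C₀ = (0.2315·3.2 + 3.5·0.063) / 3.731 = 0.2576 mg/L.
Travel time t = 4.3e+04 m / 0.21 m/s = 2.048e+05 s = 2.37 d.
C = 0.2576·exp(−0.056·2.37) = 0.2576·0.8757 = 0.2256 mg/L.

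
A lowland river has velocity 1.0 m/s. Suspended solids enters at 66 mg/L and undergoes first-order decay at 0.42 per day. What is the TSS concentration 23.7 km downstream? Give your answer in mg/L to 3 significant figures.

58.8 mg/L

Travel time t = 23.7 km / 1.0 m/s = 2.37e+04/1.0 = 2.37e+04 s = 0.2743 d.
First-order decay: C = 66·exp(−0.42·0.2743) = 66·0.8912 = 58.82 mg/L.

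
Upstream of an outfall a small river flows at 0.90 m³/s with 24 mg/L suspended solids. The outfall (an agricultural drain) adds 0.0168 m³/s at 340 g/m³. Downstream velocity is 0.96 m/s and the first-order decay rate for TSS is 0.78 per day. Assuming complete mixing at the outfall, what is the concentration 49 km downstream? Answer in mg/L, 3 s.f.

18.8 mg/L

After complete mixing, C₀ = (0.0168·340 + 0.9·24) / 0.9168 = 29.79 mg/L.
Travel time t = 4.9e+04 m / 0.96 m/s = 5.104e+04 s = 0.5908 d.
C = 29.79·exp(−0.78·0.5908) = 29.79·0.6308 = 18.79 mg/L.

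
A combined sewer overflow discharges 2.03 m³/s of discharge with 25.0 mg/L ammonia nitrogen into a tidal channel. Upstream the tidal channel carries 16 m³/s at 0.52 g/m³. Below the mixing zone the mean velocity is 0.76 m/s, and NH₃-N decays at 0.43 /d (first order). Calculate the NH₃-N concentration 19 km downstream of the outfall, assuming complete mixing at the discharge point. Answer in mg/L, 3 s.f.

2.89 mg/L

After complete mixing, C₀ = (2.03·25 + 16·0.52) / 18.03 = 3.276 mg/L.
Travel time t = 1.9e+04 m / 0.76 m/s = 2.5e+04 s = 0.2894 d.
C = 3.276·exp(−0.43·0.2894) = 3.276·0.883 = 2.893 mg/L.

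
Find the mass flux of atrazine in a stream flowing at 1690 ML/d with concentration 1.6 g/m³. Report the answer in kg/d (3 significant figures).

1690 ML/d = 19.56 m³/s.
Mass flux = Q·C = 19.56 m³/s × 1.6 g/m³ = 31.3 g/s.
= 31.3 g/s × 86.4 = 2704 kg/d.

2700 kg/d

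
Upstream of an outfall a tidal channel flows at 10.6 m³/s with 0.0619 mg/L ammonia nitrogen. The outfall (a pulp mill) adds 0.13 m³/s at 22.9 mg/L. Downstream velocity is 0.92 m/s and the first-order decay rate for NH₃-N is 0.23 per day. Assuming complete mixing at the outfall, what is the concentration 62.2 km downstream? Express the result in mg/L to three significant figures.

After complete mixing, C₀ = (0.13·22.9 + 10.6·0.0619) / 10.73 = 0.3386 mg/L.
Travel time t = 6.22e+04 m / 0.92 m/s = 6.761e+04 s = 0.7825 d.
C = 0.3386·exp(−0.23·0.7825) = 0.3386·0.8353 = 0.2828 mg/L.

0.283 mg/L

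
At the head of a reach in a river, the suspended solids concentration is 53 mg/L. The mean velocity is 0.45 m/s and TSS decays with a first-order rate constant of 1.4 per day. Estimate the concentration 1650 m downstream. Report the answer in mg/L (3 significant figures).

Travel time t = 1650 m / 0.45 m/s = 1650/0.45 = 3667 s = 0.04244 d.
First-order decay: C = 53·exp(−1.4·0.04244) = 53·0.9423 = 49.94 mg/L.

49.9 mg/L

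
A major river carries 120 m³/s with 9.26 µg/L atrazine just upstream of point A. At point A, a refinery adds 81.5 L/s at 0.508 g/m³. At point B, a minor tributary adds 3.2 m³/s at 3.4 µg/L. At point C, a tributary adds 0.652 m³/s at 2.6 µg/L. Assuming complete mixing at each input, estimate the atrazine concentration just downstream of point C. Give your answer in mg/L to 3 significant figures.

9.26 µg/L = 0.00926 mg/L.
81.5 L/s = 0.0815 m³/s.
After input A: C = (120·0.00926 + 0.0815·0.508) / 120.1 = 0.009598 mg/L.
3.4 µg/L = 0.0034 mg/L.
After input B: C = (120.1·0.009598 + 3.2·0.0034) / 123.3 = 0.009438 mg/L.
2.6 µg/L = 0.0026 mg/L.
After input C: C = (123.3·0.009438 + 0.652·0.0026) / 123.9 = 0.009402 mg/L.

0.00940 mg/L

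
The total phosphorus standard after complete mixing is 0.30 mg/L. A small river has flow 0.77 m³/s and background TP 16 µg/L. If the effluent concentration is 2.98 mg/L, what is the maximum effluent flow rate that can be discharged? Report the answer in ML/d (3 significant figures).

7.05 ML/d

16 µg/L = 0.016 mg/L.
Mass balance at complete mixing: C_std·(Q_w + Q_r) = Q_w·C_e + Q_r·C_b.
Rearranging, Q_w = Q_r·(C_std − C_b)/(C_e − C_std) = 0.77·(0.3 − 0.016) / (2.98 − 0.3) = 0.0816 m³/s.
= 7.05 ML/d.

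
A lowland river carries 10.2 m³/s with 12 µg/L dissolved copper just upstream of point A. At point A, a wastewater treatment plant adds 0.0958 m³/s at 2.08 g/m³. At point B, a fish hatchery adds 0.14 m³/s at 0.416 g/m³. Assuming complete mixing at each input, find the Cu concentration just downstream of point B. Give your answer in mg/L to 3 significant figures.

12 µg/L = 0.012 mg/L.
After input A: C = (10.2·0.012 + 0.0958·2.08) / 10.3 = 0.03124 mg/L.
After input B: C = (10.3·0.03124 + 0.14·0.416) / 10.44 = 0.0364 mg/L.

0.0364 mg/L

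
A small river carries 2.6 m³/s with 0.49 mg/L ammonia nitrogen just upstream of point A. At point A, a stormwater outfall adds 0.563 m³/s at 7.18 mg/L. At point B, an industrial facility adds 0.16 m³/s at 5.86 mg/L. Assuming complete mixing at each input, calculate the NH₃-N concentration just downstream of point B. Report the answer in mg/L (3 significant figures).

1.88 mg/L

After input A: C = (2.6·0.49 + 0.563·7.18) / 3.163 = 1.681 mg/L.
After input B: C = (3.163·1.681 + 0.16·5.86) / 3.323 = 1.882 mg/L.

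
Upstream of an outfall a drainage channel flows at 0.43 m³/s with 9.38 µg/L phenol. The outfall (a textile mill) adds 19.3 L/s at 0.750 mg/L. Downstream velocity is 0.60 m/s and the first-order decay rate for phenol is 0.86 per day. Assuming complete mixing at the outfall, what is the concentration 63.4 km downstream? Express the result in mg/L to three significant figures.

19.3 L/s = 0.0193 m³/s.
9.38 µg/L = 0.00938 mg/L.
After complete mixing, C₀ = (0.0193·0.75 + 0.43·0.00938) / 0.4493 = 0.04119 mg/L.
Travel time t = 6.34e+04 m / 0.60 m/s = 1.057e+05 s = 1.223 d.
C = 0.04119·exp(−0.86·1.223) = 0.04119·0.3493 = 0.01439 mg/L.

0.0144 mg/L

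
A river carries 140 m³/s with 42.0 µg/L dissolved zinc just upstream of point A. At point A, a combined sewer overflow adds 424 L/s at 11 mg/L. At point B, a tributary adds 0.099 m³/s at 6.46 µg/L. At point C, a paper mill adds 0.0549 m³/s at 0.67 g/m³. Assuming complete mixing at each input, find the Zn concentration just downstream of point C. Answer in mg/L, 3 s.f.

0.0753 mg/L

42.0 µg/L = 0.042 mg/L.
424 L/s = 0.424 m³/s.
After input A: C = (140·0.042 + 0.424·11) / 140.4 = 0.07509 mg/L.
6.46 µg/L = 0.00646 mg/L.
After input B: C = (140.4·0.07509 + 0.099·0.00646) / 140.5 = 0.07504 mg/L.
After input C: C = (140.5·0.07504 + 0.0549·0.67) / 140.6 = 0.07527 mg/L.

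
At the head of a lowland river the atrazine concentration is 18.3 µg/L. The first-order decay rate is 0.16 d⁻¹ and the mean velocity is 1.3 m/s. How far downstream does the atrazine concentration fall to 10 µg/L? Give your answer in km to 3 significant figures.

From C = C₀·e^(−kt), t = ln(C₀/C)/k = ln(18.3/10)/0.16 = 0.6043/0.16 = 3.777 d.
Distance = v·t = 1.3 m/s × 3.263e+05 s = 4.242e+05 m = 424.2 km.

424 km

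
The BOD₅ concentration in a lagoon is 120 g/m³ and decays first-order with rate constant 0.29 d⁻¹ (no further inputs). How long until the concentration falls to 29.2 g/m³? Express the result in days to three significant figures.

t = ln(C₀/C)/k = ln(120/29.2)/0.29 = 1.413/0.29 = 4.874 d.

4.87 d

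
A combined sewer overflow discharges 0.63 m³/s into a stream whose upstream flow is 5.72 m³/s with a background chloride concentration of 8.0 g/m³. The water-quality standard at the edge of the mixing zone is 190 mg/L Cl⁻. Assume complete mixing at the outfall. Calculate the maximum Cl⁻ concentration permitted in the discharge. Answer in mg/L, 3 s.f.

1840 mg/L

Mass balance: 190·6.35 = 0.63·Cₑ + 5.72·8.
Cₑ = (1206 − 45.76) / 0.63 = 1842 mg/L.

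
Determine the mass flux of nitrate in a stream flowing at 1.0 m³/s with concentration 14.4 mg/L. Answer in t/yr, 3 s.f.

Mass flux = Q·C = 1 m³/s × 14.4 g/m³ = 14.4 g/s.
= 14.4 g/s × 31.56 = 454.4 t/yr.

454 t/yr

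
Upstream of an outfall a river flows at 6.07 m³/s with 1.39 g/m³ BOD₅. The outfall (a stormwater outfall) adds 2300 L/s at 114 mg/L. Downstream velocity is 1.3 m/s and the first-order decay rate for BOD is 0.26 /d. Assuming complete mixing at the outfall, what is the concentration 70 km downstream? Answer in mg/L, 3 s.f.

27.5 mg/L

2300 L/s = 2.3 m³/s.
After complete mixing, C₀ = (2.3·114 + 6.07·1.39) / 8.37 = 32.33 mg/L.
Travel time t = 7e+04 m / 1.3 m/s = 5.385e+04 s = 0.6232 d.
C = 32.33·exp(−0.26·0.6232) = 32.33·0.8504 = 27.5 mg/L.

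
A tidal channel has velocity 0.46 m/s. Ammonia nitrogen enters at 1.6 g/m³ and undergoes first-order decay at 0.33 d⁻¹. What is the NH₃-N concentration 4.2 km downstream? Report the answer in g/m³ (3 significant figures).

1.55 g/m³

Travel time t = 4.2 km / 0.46 m/s = 4200/0.46 = 9130 s = 0.1057 d.
First-order decay: C = 1.6·exp(−0.33·0.1057) = 1.6·0.9657 = 1.545 g/m³.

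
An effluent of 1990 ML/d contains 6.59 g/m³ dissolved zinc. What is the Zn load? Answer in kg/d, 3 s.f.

1990 ML/d = 23.03 m³/s.
Mass flux = Q·C = 23.03 m³/s × 6.59 g/m³ = 151.8 g/s.
= 151.8 g/s × 86.4 = 1.311e+04 kg/d.

13100 kg/d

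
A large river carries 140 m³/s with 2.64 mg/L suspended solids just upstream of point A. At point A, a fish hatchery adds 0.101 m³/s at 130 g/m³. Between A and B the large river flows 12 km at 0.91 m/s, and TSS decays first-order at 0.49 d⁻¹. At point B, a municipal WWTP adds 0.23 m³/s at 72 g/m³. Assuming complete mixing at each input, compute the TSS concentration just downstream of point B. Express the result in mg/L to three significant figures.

2.65 mg/L

After input A: C = (140·2.64 + 0.101·130) / 140.1 = 2.732 mg/L.
Over the 12 km reach to input B (t = 1.319e+04 s = 0.1526 d), decay gives C = 2.732·exp(−0.49·0.1526) = 2.535 mg/L.
After input B: C = (140.1·2.535 + 0.23·72) / 140.3 = 2.649 mg/L.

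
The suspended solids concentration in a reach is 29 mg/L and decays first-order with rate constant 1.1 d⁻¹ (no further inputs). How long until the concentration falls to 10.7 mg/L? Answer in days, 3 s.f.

0.906 d

t = ln(C₀/C)/k = ln(29/10.7)/1.1 = 0.9971/1.1 = 0.9064 d.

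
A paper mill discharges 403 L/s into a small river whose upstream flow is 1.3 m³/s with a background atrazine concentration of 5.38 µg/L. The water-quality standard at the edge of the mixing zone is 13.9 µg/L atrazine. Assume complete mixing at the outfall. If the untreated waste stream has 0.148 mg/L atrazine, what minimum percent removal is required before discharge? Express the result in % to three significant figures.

72.0 %

403 L/s = 0.403 m³/s.
5.38 µg/L = 0.00538 mg/L.
13.9 µg/L = 0.0139 mg/L.
Mass balance: 0.0139·1.703 = 0.403·Cₑ + 1.3·0.00538.
Cₑ = (0.02367 − 0.006994) / 0.403 = 0.04138 mg/L.
Required removal = 1 − 0.04138/0.148 = 72.04 %.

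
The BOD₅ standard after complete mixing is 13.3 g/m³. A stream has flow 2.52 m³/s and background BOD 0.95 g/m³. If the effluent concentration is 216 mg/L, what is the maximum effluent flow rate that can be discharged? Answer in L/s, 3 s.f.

Mass balance at complete mixing: C_std·(Q_w + Q_r) = Q_w·C_e + Q_r·C_b.
Rearranging, Q_w = Q_r·(C_std − C_b)/(C_e − C_std) = 2.52·(13.3 − 0.95) / (216 − 13.3) = 0.1535 m³/s.
= 153.5 L/s.

154 L/s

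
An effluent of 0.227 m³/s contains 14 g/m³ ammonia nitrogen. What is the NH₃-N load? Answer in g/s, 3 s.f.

3.18 g/s

Mass flux = Q·C = 0.227 m³/s × 14 g/m³ = 3.178 g/s.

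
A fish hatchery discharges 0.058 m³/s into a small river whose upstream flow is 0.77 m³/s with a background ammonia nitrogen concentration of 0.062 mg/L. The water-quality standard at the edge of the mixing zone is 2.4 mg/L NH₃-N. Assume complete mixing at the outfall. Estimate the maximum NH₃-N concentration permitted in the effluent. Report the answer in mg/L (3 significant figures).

Mass balance: 2.4·0.828 = 0.058·Cₑ + 0.77·0.062.
Cₑ = (1.987 − 0.04774) / 0.058 = 33.44 mg/L.

33.4 mg/L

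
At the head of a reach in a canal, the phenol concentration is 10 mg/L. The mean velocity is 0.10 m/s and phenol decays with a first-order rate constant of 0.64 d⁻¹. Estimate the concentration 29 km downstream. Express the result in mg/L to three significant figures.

Travel time t = 29 km / 0.10 m/s = 2.9e+04/0.10 = 2.9e+05 s = 3.356 d.
First-order decay: C = 10·exp(−0.64·3.356) = 10·0.1167 = 1.167 mg/L.

1.17 mg/L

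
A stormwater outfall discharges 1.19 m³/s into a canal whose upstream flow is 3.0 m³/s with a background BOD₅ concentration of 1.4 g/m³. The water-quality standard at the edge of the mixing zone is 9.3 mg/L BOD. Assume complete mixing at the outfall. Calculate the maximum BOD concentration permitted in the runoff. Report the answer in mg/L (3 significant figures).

Mass balance: 9.3·4.19 = 1.19·Cₑ + 3·1.4.
Cₑ = (38.97 − 4.2) / 1.19 = 29.22 mg/L.

29.2 mg/L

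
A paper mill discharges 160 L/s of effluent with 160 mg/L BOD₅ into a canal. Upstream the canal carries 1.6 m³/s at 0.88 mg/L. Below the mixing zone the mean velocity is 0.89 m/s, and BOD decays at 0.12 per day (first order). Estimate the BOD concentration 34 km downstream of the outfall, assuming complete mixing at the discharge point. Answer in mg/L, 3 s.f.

14.6 mg/L

160 L/s = 0.16 m³/s.
After complete mixing, C₀ = (0.16·160 + 1.6·0.88) / 1.76 = 15.35 mg/L.
Travel time t = 3.4e+04 m / 0.89 m/s = 3.82e+04 s = 0.4422 d.
C = 15.35·exp(−0.12·0.4422) = 15.35·0.9483 = 14.55 mg/L.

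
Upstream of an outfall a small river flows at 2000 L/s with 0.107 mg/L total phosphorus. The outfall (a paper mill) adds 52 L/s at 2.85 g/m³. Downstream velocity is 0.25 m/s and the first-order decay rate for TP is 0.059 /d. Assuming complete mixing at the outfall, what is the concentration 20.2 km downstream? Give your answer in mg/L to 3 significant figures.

0.167 mg/L

52 L/s = 0.052 m³/s.
2000 L/s = 2 m³/s.
After complete mixing, C₀ = (0.052·2.85 + 2·0.107) / 2.052 = 0.1765 mg/L.
Travel time t = 2.02e+04 m / 0.25 m/s = 8.08e+04 s = 0.9352 d.
C = 0.1765·exp(−0.059·0.9352) = 0.1765·0.9463 = 0.167 mg/L.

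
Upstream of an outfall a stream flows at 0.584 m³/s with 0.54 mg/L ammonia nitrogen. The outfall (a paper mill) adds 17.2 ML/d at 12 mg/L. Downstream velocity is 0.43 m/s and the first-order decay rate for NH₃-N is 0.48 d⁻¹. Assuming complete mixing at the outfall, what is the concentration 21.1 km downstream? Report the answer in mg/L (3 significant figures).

17.2 ML/d = 0.1991 m³/s.
After complete mixing, C₀ = (0.1991·12 + 0.584·0.54) / 0.7831 = 3.453 mg/L.
Travel time t = 2.11e+04 m / 0.43 m/s = 4.907e+04 s = 0.5679 d.
C = 3.453·exp(−0.48·0.5679) = 3.453·0.7614 = 2.629 mg/L.

2.63 mg/L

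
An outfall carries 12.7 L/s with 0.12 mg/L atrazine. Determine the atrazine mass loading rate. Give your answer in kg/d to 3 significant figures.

0.132 kg/d

12.7 L/s = 0.0127 m³/s.
Mass flux = Q·C = 0.0127 m³/s × 0.12 g/m³ = 0.001524 g/s.
= 0.001524 g/s × 86.4 = 0.1317 kg/d.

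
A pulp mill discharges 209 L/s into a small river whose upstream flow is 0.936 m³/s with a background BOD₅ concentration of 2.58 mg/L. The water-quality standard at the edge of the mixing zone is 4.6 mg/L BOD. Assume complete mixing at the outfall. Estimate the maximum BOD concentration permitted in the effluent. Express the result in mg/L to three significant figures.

209 L/s = 0.209 m³/s.
Mass balance: 4.6·1.145 = 0.209·Cₑ + 0.936·2.58.
Cₑ = (5.267 − 2.415) / 0.209 = 13.65 mg/L.

13.6 mg/L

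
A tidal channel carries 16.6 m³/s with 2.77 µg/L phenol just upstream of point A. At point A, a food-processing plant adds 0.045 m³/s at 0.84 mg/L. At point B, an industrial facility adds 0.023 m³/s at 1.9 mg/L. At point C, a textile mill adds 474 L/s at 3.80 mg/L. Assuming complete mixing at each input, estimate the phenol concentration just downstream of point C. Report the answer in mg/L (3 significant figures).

0.113 mg/L

2.77 µg/L = 0.00277 mg/L.
After input A: C = (16.6·0.00277 + 0.045·0.84) / 16.65 = 0.005033 mg/L.
After input B: C = (16.65·0.005033 + 0.023·1.9) / 16.67 = 0.007648 mg/L.
474 L/s = 0.474 m³/s.
After input C: C = (16.67·0.007648 + 0.474·3.8) / 17.14 = 0.1125 mg/L.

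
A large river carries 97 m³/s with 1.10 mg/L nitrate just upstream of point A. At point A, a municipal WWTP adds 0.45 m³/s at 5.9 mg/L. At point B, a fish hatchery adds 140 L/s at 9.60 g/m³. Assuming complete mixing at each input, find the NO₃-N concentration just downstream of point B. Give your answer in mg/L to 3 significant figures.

1.13 mg/L

After input A: C = (97·1.1 + 0.45·5.9) / 97.45 = 1.122 mg/L.
140 L/s = 0.14 m³/s.
After input B: C = (97.45·1.122 + 0.14·9.6) / 97.59 = 1.134 mg/L.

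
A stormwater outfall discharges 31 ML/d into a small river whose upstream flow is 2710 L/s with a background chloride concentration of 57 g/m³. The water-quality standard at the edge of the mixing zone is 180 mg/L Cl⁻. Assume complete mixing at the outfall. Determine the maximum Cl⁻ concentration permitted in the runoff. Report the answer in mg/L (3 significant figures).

1110 mg/L

31 ML/d = 0.3588 m³/s.
2710 L/s = 2.71 m³/s.
Mass balance: 180·3.069 = 0.3588·Cₑ + 2.71·57.
Cₑ = (552.4 − 154.5) / 0.3588 = 1109 mg/L.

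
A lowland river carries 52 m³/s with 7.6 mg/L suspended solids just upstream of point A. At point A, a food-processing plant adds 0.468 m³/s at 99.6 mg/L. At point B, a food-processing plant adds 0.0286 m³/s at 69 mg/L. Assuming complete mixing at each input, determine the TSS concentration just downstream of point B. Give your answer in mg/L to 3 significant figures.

8.45 mg/L

After input A: C = (52·7.6 + 0.468·99.6) / 52.47 = 8.421 mg/L.
After input B: C = (52.47·8.421 + 0.0286·69) / 52.5 = 8.454 mg/L.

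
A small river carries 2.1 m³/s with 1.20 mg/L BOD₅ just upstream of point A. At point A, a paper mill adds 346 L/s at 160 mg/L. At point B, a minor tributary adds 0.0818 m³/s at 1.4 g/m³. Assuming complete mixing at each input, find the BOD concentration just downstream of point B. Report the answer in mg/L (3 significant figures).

22.9 mg/L

346 L/s = 0.346 m³/s.
After input A: C = (2.1·1.2 + 0.346·160) / 2.446 = 23.66 mg/L.
After input B: C = (2.446·23.66 + 0.0818·1.4) / 2.528 = 22.94 mg/L.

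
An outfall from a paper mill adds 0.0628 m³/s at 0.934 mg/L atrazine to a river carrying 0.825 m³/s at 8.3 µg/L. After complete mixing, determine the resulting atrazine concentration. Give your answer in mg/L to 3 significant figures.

0.0738 mg/L

8.3 µg/L = 0.0083 mg/L.
Flow-weighted mixing gives C = (0.0628·0.934 + 0.825·0.0083) / (0.0628 + 0.825) = 0.0655/0.8878 = 0.07378 mg/L.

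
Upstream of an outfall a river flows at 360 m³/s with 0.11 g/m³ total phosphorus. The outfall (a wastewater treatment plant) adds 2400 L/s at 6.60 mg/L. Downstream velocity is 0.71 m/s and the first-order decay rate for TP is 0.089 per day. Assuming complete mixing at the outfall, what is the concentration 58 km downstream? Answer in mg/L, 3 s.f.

0.141 mg/L

2400 L/s = 2.4 m³/s.
After complete mixing, C₀ = (2.4·6.6 + 360·0.11) / 362.4 = 0.153 mg/L.
Travel time t = 5.8e+04 m / 0.71 m/s = 8.169e+04 s = 0.9455 d.
C = 0.153·exp(−0.089·0.9455) = 0.153·0.9193 = 0.1406 mg/L.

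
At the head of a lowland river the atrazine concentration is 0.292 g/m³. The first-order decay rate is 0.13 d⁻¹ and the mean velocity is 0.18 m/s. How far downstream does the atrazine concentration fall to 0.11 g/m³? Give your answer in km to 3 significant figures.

117 km

From C = C₀·e^(−kt), t = ln(C₀/C)/k = ln(0.292/0.11)/0.13 = 0.9763/0.13 = 7.51 d.
Distance = v·t = 0.18 m/s × 6.488e+05 s = 1.168e+05 m = 116.8 km.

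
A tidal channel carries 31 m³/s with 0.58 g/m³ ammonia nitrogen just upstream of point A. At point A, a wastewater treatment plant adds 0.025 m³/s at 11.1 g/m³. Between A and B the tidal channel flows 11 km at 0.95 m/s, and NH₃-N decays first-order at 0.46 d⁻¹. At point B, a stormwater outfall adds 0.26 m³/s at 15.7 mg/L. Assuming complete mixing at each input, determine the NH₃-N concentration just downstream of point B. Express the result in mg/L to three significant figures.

0.679 mg/L

After input A: C = (31·0.58 + 0.025·11.1) / 31.02 = 0.5885 mg/L.
Over the 11 km reach to input B (t = 1.158e+04 s = 0.134 d), decay gives C = 0.5885·exp(−0.46·0.134) = 0.5533 mg/L.
After input B: C = (31.02·0.5533 + 0.26·15.7) / 31.29 = 0.6792 mg/L.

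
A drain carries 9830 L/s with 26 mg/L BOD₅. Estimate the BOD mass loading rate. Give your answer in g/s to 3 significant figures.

256 g/s

9830 L/s = 9.83 m³/s.
Mass flux = Q·C = 9.83 m³/s × 26 g/m³ = 255.6 g/s.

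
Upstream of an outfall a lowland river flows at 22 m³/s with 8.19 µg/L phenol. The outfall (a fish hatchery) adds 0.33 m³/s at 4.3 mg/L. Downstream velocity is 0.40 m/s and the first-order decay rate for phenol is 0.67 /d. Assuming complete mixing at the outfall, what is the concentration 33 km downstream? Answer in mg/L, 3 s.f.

8.19 µg/L = 0.00819 mg/L.
After complete mixing, C₀ = (0.33·4.3 + 22·0.00819) / 22.33 = 0.07162 mg/L.
Travel time t = 3.3e+04 m / 0.40 m/s = 8.25e+04 s = 0.9549 d.
C = 0.07162·exp(−0.67·0.9549) = 0.07162·0.5274 = 0.03777 mg/L.

0.0378 mg/L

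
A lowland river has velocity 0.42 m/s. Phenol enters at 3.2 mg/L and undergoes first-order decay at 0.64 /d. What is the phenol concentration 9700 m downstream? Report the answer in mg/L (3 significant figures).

Travel time t = 9700 m / 0.42 m/s = 9700/0.42 = 2.31e+04 s = 0.2673 d.
First-order decay: C = 3.2·exp(−0.64·0.2673) = 3.2·0.8428 = 2.697 mg/L.

2.70 mg/L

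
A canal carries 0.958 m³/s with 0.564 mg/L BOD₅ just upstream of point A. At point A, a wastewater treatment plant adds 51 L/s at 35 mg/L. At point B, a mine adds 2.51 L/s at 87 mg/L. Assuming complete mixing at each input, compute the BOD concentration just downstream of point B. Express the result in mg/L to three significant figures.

2.51 mg/L

51 L/s = 0.051 m³/s.
After input A: C = (0.958·0.564 + 0.051·35) / 1.009 = 2.305 mg/L.
2.51 L/s = 0.00251 m³/s.
After input B: C = (1.009·2.305 + 0.00251·87) / 1.012 = 2.515 mg/L.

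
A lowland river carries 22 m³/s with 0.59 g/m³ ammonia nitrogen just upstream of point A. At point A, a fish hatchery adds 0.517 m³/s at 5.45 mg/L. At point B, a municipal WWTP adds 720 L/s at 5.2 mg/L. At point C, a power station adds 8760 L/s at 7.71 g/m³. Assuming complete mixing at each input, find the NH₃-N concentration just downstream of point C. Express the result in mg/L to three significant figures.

After input A: C = (22·0.59 + 0.517·5.45) / 22.52 = 0.7016 mg/L.
720 L/s = 0.72 m³/s.
After input B: C = (22.52·0.7016 + 0.72·5.2) / 23.24 = 0.841 mg/L.
8760 L/s = 8.76 m³/s.
After input C: C = (23.24·0.841 + 8.76·7.71) / 32 = 2.722 mg/L.

2.72 mg/L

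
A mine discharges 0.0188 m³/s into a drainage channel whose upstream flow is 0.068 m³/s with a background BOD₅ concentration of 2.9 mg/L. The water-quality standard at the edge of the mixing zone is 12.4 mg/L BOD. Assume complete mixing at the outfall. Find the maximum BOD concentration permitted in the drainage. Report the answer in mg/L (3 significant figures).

Mass balance: 12.4·0.0868 = 0.0188·Cₑ + 0.068·2.9.
Cₑ = (1.076 − 0.1972) / 0.0188 = 46.76 mg/L.

46.8 mg/L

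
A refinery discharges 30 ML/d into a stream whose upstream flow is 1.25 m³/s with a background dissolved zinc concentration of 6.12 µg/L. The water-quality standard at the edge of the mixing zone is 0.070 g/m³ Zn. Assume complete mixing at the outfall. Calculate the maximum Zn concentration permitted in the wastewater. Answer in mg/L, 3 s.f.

30 ML/d = 0.3472 m³/s.
6.12 µg/L = 0.00612 mg/L.
Mass balance: 0.07·1.597 = 0.3472·Cₑ + 1.25·0.00612.
Cₑ = (0.1118 − 0.00765) / 0.3472 = 0.3 mg/L.

0.300 mg/L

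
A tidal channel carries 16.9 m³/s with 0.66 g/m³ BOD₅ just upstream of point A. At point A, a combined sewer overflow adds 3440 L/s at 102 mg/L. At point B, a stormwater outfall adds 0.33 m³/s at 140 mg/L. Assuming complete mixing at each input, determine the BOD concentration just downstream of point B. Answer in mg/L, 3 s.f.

19.8 mg/L

3440 L/s = 3.44 m³/s.
After input A: C = (16.9·0.66 + 3.44·102) / 20.34 = 17.8 mg/L.
After input B: C = (20.34·17.8 + 0.33·140) / 20.67 = 19.75 mg/L.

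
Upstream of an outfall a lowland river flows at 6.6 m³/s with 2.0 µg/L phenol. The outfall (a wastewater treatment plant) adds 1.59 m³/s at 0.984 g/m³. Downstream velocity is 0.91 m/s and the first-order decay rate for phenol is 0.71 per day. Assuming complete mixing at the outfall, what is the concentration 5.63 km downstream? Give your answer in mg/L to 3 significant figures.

0.183 mg/L

2.0 µg/L = 0.002 mg/L.
After complete mixing, C₀ = (1.59·0.984 + 6.6·0.002) / 8.19 = 0.1926 mg/L.
Travel time t = 5630 m / 0.91 m/s = 6187 s = 0.07161 d.
C = 0.1926·exp(−0.71·0.07161) = 0.1926·0.9504 = 0.1831 mg/L.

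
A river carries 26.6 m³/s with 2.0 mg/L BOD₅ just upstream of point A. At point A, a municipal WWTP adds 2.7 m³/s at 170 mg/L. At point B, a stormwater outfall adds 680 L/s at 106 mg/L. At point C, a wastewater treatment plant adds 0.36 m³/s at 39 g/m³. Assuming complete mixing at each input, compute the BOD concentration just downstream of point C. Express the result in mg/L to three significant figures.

19.7 mg/L

After input A: C = (26.6·2 + 2.7·170) / 29.3 = 17.48 mg/L.
680 L/s = 0.68 m³/s.
After input B: C = (29.3·17.48 + 0.68·106) / 29.98 = 19.49 mg/L.
After input C: C = (29.98·19.49 + 0.36·39) / 30.34 = 19.72 mg/L.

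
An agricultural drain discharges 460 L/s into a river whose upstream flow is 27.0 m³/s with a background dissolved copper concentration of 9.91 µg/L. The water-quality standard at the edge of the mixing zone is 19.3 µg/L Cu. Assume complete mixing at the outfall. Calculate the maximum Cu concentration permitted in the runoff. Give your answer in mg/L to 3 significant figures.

460 L/s = 0.46 m³/s.
9.91 µg/L = 0.00991 mg/L.
19.3 µg/L = 0.0193 mg/L.
Mass balance: 0.0193·27.46 = 0.46·Cₑ + 27·0.00991.
Cₑ = (0.53 − 0.2676) / 0.46 = 0.5705 mg/L.

0.570 mg/L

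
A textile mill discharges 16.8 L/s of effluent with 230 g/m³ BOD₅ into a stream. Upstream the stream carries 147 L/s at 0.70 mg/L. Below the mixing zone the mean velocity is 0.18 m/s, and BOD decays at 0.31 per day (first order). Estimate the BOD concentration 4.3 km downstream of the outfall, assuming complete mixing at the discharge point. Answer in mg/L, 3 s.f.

16.8 L/s = 0.0168 m³/s.
147 L/s = 0.147 m³/s.
After complete mixing, C₀ = (0.0168·230 + 0.147·0.7) / 0.1638 = 24.22 mg/L.
Travel time t = 4300 m / 0.18 m/s = 2.389e+04 s = 0.2765 d.
C = 24.22·exp(−0.31·0.2765) = 24.22·0.9179 = 22.23 mg/L.

22.2 mg/L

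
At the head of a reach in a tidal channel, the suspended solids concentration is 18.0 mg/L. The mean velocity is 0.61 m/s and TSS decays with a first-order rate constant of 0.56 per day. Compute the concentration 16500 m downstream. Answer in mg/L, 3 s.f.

15.1 mg/L

Travel time t = 16500 m / 0.61 m/s = 1.65e+04/0.61 = 2.705e+04 s = 0.3131 d.
First-order decay: C = 18.0·exp(−0.56·0.3131) = 18.0·0.8392 = 15.11 mg/L.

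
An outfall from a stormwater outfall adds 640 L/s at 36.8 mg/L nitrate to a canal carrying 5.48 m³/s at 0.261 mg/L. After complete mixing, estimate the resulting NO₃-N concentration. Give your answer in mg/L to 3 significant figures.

4.08 mg/L

640 L/s = 0.64 m³/s.
Conservation of mass across the mixing zone: C = (0.64·36.8 + 5.48·0.261) / (0.64 + 5.48) = 24.98/6.12 = 4.082 mg/L.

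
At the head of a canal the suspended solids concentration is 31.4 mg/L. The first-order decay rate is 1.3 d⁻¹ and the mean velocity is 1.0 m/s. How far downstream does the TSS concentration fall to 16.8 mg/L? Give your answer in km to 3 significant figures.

41.6 km

From C = C₀·e^(−kt), t = ln(C₀/C)/k = ln(31.4/16.8)/1.3 = 0.6254/1.3 = 0.4811 d.
Distance = v·t = 1.0 m/s × 4.157e+04 s = 4.157e+04 m = 41.57 km.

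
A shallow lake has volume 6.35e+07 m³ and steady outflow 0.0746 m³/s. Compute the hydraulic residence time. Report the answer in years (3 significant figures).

27.0 yr

Q = 0.0746 m³/s × 3.156e+07 s/yr = 2.354e+06 m³/yr.
Hydraulic residence time τ = V/Q = 6.35e+07/2.354e+06 = 26.97 yr.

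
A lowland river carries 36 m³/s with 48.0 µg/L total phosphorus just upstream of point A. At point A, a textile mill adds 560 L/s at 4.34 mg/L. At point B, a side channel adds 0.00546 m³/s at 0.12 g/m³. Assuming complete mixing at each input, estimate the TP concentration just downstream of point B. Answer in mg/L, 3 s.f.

0.114 mg/L

48.0 µg/L = 0.048 mg/L.
560 L/s = 0.56 m³/s.
After input A: C = (36·0.048 + 0.56·4.34) / 36.56 = 0.1137 mg/L.
After input B: C = (36.56·0.1137 + 0.00546·0.12) / 36.57 = 0.1137 mg/L.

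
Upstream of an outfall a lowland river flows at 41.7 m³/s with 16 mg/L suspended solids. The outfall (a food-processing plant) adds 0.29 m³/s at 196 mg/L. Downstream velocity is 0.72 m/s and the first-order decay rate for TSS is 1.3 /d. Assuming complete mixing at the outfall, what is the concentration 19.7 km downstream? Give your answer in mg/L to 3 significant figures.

11.4 mg/L

After complete mixing, C₀ = (0.29·196 + 41.7·16) / 41.99 = 17.24 mg/L.
Travel time t = 1.97e+04 m / 0.72 m/s = 2.736e+04 s = 0.3167 d.
C = 17.24·exp(−1.3·0.3167) = 17.24·0.6625 = 11.42 mg/L.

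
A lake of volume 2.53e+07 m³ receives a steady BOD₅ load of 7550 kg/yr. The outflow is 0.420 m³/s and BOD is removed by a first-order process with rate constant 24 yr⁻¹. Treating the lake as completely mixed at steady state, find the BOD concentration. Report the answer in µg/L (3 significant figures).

12.2 µg/L

Outflow Q = 0.420 m³/s × 3.156e+07 s/yr = 1.325e+07 m³/yr.
Steady-state CSTR mass balance: W = Q·C + k·V·C, so C = W/(Q + kV).
Q + kV = 1.325e+07 + 24·2.53e+07 = 6.205e+08 m³/yr.
C = 7550/6.205e+08 = 1.217e-05 kg/m³ = 0.01217 mg/L = 12.17 µg/L.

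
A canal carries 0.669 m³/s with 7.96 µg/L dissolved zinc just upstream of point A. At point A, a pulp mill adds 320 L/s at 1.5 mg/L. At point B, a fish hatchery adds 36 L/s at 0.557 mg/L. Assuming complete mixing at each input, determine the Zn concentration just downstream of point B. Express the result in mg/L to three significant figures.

0.493 mg/L

7.96 µg/L = 0.00796 mg/L.
320 L/s = 0.32 m³/s.
After input A: C = (0.669·0.00796 + 0.32·1.5) / 0.989 = 0.4907 mg/L.
36 L/s = 0.036 m³/s.
After input B: C = (0.989·0.4907 + 0.036·0.557) / 1.025 = 0.4931 mg/L.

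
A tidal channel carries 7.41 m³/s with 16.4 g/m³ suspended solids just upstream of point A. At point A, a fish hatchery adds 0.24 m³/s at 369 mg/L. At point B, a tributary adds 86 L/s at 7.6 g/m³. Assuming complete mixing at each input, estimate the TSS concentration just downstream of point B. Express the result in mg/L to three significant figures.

After input A: C = (7.41·16.4 + 0.24·369) / 7.65 = 27.46 mg/L.
86 L/s = 0.086 m³/s.
After input B: C = (7.65·27.46 + 0.086·7.6) / 7.736 = 27.24 mg/L.

27.2 mg/L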